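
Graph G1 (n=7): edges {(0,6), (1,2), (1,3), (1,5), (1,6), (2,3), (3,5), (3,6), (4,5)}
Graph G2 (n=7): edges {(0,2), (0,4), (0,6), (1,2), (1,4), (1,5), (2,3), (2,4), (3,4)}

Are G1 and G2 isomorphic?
Yes, isomorphic

The graphs are isomorphic.
One valid mapping φ: V(G1) → V(G2): 0→6, 1→2, 2→3, 3→4, 4→5, 5→1, 6→0

Verify φ preserves adjacency — for each edge of G1, its image is an edge of G2:
  (0,6) → (φ(0),φ(6)) = (0,6) ∈ E(G2) ✓
  (1,2) → (φ(1),φ(2)) = (2,3) ∈ E(G2) ✓
  (1,3) → (φ(1),φ(3)) = (2,4) ∈ E(G2) ✓
  (1,5) → (φ(1),φ(5)) = (1,2) ∈ E(G2) ✓
  (1,6) → (φ(1),φ(6)) = (0,2) ∈ E(G2) ✓
  (2,3) → (φ(2),φ(3)) = (3,4) ∈ E(G2) ✓
  (3,5) → (φ(3),φ(5)) = (1,4) ∈ E(G2) ✓
  (3,6) → (φ(3),φ(6)) = (0,4) ∈ E(G2) ✓
  (4,5) → (φ(4),φ(5)) = (1,5) ∈ E(G2) ✓
All 9 edges of G1 map to edges of G2, and |E(G1)| = |E(G2)| = 9, so φ is a bijection on edges as well as vertices. Hence G1 ≅ G2.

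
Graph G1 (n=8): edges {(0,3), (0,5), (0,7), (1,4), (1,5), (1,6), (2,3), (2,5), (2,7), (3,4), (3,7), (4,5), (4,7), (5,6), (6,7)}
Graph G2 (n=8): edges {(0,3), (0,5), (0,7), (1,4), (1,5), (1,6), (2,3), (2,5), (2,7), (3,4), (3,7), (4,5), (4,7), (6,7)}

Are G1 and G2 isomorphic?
No, not isomorphic

The graphs are NOT isomorphic.

Counting edges: G1 has 15 edge(s); G2 has 14 edge(s).
Edge count is an isomorphism invariant (a bijection on vertices induces a bijection on edges), so differing edge counts rule out isomorphism.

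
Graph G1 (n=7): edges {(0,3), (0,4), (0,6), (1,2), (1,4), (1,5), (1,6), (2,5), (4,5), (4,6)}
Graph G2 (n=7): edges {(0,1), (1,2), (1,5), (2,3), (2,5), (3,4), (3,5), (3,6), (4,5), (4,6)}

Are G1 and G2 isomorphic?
Yes, isomorphic

The graphs are isomorphic.
One valid mapping φ: V(G1) → V(G2): 0→1, 1→3, 2→6, 3→0, 4→5, 5→4, 6→2

Verify φ preserves adjacency — for each edge of G1, its image is an edge of G2:
  (0,3) → (φ(0),φ(3)) = (0,1) ∈ E(G2) ✓
  (0,4) → (φ(0),φ(4)) = (1,5) ∈ E(G2) ✓
  (0,6) → (φ(0),φ(6)) = (1,2) ∈ E(G2) ✓
  (1,2) → (φ(1),φ(2)) = (3,6) ∈ E(G2) ✓
  (1,4) → (φ(1),φ(4)) = (3,5) ∈ E(G2) ✓
  (1,5) → (φ(1),φ(5)) = (3,4) ∈ E(G2) ✓
  (1,6) → (φ(1),φ(6)) = (2,3) ∈ E(G2) ✓
  (2,5) → (φ(2),φ(5)) = (4,6) ∈ E(G2) ✓
  (4,5) → (φ(4),φ(5)) = (4,5) ∈ E(G2) ✓
  (4,6) → (φ(4),φ(6)) = (2,5) ∈ E(G2) ✓
All 10 edges of G1 map to edges of G2, and |E(G1)| = |E(G2)| = 10, so φ is a bijection on edges as well as vertices. Hence G1 ≅ G2.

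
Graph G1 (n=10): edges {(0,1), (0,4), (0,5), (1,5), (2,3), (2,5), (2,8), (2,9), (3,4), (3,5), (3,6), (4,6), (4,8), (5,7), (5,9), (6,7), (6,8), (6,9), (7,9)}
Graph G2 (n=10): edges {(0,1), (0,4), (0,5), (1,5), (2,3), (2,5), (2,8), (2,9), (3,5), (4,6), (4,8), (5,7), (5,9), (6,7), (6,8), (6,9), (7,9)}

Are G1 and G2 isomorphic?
No, not isomorphic

The graphs are NOT isomorphic.

Counting edges: G1 has 19 edge(s); G2 has 17 edge(s).
Edge count is an isomorphism invariant (a bijection on vertices induces a bijection on edges), so differing edge counts rule out isomorphism.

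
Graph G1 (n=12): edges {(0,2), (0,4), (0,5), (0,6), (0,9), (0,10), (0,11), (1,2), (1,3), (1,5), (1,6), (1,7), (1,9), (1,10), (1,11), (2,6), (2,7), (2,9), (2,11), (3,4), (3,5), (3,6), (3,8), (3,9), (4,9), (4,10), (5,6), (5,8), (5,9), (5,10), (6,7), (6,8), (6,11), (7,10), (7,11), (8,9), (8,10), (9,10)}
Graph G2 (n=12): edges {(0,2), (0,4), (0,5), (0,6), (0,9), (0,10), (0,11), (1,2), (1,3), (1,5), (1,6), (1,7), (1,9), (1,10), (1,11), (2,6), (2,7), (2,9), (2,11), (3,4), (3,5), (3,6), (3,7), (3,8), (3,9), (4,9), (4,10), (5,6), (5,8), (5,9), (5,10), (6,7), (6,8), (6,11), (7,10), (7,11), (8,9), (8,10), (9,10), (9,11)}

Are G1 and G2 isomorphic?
No, not isomorphic

The graphs are NOT isomorphic.

Counting edges: G1 has 38 edge(s); G2 has 40 edge(s).
Edge count is an isomorphism invariant (a bijection on vertices induces a bijection on edges), so differing edge counts rule out isomorphism.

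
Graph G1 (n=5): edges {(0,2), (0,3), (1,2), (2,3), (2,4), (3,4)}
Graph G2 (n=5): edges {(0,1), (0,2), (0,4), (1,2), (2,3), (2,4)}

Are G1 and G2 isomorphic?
Yes, isomorphic

The graphs are isomorphic.
One valid mapping φ: V(G1) → V(G2): 0→1, 1→3, 2→2, 3→0, 4→4

Verify φ preserves adjacency — for each edge of G1, its image is an edge of G2:
  (0,2) → (φ(0),φ(2)) = (1,2) ∈ E(G2) ✓
  (0,3) → (φ(0),φ(3)) = (0,1) ∈ E(G2) ✓
  (1,2) → (φ(1),φ(2)) = (2,3) ∈ E(G2) ✓
  (2,3) → (φ(2),φ(3)) = (0,2) ∈ E(G2) ✓
  (2,4) → (φ(2),φ(4)) = (2,4) ∈ E(G2) ✓
  (3,4) → (φ(3),φ(4)) = (0,4) ∈ E(G2) ✓
All 6 edges of G1 map to edges of G2, and |E(G1)| = |E(G2)| = 6, so φ is a bijection on edges as well as vertices. Hence G1 ≅ G2.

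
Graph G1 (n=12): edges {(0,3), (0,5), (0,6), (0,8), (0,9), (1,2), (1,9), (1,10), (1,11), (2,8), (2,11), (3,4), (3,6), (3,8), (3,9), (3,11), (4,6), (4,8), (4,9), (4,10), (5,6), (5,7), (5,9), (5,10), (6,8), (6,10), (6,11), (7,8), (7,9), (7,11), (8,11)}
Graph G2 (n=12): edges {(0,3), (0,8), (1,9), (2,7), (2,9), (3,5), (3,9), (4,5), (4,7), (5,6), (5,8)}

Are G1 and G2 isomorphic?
No, not isomorphic

The graphs are NOT isomorphic.

Connected components of G1: 1 component(s) with vertex sets [[0, 1, 2, 3, 4, 5, 6, 7, 8, 9, 10, 11]], sizes [12].
Connected components of G2: 3 component(s) with vertex sets [[10], [11], [0, 1, 2, 3, 4, 5, 6, 7, 8, 9]], sizes [1, 1, 10].
The number of connected components (and the multiset of component sizes) is an isomorphism invariant — an isomorphism maps each component of G1 bijectively onto a component of G2. Since G1 has 1 component(s) and G2 has 3, they cannot be isomorphic.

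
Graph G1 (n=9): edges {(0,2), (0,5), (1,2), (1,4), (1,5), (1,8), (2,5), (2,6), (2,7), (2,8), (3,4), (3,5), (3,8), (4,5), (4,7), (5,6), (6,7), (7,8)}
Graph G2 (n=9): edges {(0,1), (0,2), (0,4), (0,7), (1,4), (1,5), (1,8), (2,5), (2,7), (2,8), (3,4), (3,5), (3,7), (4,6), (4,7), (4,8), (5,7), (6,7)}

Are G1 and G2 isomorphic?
Yes, isomorphic

The graphs are isomorphic.
One valid mapping φ: V(G1) → V(G2): 0→6, 1→0, 2→7, 3→8, 4→1, 5→4, 6→3, 7→5, 8→2

Verify φ preserves adjacency — for each edge of G1, its image is an edge of G2:
  (0,2) → (φ(0),φ(2)) = (6,7) ∈ E(G2) ✓
  (0,5) → (φ(0),φ(5)) = (4,6) ∈ E(G2) ✓
  (1,2) → (φ(1),φ(2)) = (0,7) ∈ E(G2) ✓
  (1,4) → (φ(1),φ(4)) = (0,1) ∈ E(G2) ✓
  (1,5) → (φ(1),φ(5)) = (0,4) ∈ E(G2) ✓
  (1,8) → (φ(1),φ(8)) = (0,2) ∈ E(G2) ✓
  (2,5) → (φ(2),φ(5)) = (4,7) ∈ E(G2) ✓
  (2,6) → (φ(2),φ(6)) = (3,7) ∈ E(G2) ✓
  (2,7) → (φ(2),φ(7)) = (5,7) ∈ E(G2) ✓
  (2,8) → (φ(2),φ(8)) = (2,7) ∈ E(G2) ✓
  (3,4) → (φ(3),φ(4)) = (1,8) ∈ E(G2) ✓
  (3,5) → (φ(3),φ(5)) = (4,8) ∈ E(G2) ✓
  (3,8) → (φ(3),φ(8)) = (2,8) ∈ E(G2) ✓
  (4,5) → (φ(4),φ(5)) = (1,4) ∈ E(G2) ✓
  (4,7) → (φ(4),φ(7)) = (1,5) ∈ E(G2) ✓
  (5,6) → (φ(5),φ(6)) = (3,4) ∈ E(G2) ✓
  (6,7) → (φ(6),φ(7)) = (3,5) ∈ E(G2) ✓
  (7,8) → (φ(7),φ(8)) = (2,5) ∈ E(G2) ✓
All 18 edges of G1 map to edges of G2, and |E(G1)| = |E(G2)| = 18, so φ is a bijection on edges as well as vertices. Hence G1 ≅ G2.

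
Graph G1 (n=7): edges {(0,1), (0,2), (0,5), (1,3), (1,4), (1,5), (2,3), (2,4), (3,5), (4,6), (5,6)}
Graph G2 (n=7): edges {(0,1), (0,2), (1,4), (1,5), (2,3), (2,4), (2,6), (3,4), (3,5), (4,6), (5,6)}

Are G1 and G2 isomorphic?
Yes, isomorphic

The graphs are isomorphic.
One valid mapping φ: V(G1) → V(G2): 0→6, 1→4, 2→5, 3→3, 4→1, 5→2, 6→0

Verify φ preserves adjacency — for each edge of G1, its image is an edge of G2:
  (0,1) → (φ(0),φ(1)) = (4,6) ∈ E(G2) ✓
  (0,2) → (φ(0),φ(2)) = (5,6) ∈ E(G2) ✓
  (0,5) → (φ(0),φ(5)) = (2,6) ∈ E(G2) ✓
  (1,3) → (φ(1),φ(3)) = (3,4) ∈ E(G2) ✓
  (1,4) → (φ(1),φ(4)) = (1,4) ∈ E(G2) ✓
  (1,5) → (φ(1),φ(5)) = (2,4) ∈ E(G2) ✓
  (2,3) → (φ(2),φ(3)) = (3,5) ∈ E(G2) ✓
  (2,4) → (φ(2),φ(4)) = (1,5) ∈ E(G2) ✓
  (3,5) → (φ(3),φ(5)) = (2,3) ∈ E(G2) ✓
  (4,6) → (φ(4),φ(6)) = (0,1) ∈ E(G2) ✓
  (5,6) → (φ(5),φ(6)) = (0,2) ∈ E(G2) ✓
All 11 edges of G1 map to edges of G2, and |E(G1)| = |E(G2)| = 11, so φ is a bijection on edges as well as vertices. Hence G1 ≅ G2.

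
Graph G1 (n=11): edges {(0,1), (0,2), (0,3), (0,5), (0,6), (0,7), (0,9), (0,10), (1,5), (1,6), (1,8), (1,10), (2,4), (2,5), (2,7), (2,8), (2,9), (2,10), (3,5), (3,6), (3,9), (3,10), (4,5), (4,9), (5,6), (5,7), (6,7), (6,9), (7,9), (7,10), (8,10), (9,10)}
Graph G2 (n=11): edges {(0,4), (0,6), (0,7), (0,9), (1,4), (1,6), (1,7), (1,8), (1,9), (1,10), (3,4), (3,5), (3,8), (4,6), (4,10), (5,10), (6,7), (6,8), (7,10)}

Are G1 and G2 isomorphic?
No, not isomorphic

The graphs are NOT isomorphic.

Connected components of G1: 1 component(s) with vertex sets [[0, 1, 2, 3, 4, 5, 6, 7, 8, 9, 10]], sizes [11].
Connected components of G2: 2 component(s) with vertex sets [[2], [0, 1, 3, 4, 5, 6, 7, 8, 9, 10]], sizes [1, 10].
The number of connected components (and the multiset of component sizes) is an isomorphism invariant — an isomorphism maps each component of G1 bijectively onto a component of G2. Since G1 has 1 component(s) and G2 has 2, they cannot be isomorphic.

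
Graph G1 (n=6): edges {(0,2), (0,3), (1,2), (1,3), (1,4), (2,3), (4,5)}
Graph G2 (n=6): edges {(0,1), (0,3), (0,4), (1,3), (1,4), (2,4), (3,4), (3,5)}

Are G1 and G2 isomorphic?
No, not isomorphic

The graphs are NOT isomorphic.

Degrees in G1: deg(0)=2, deg(1)=3, deg(2)=3, deg(3)=3, deg(4)=2, deg(5)=1.
Sorted degree sequence of G1: [3, 3, 3, 2, 2, 1].
Degrees in G2: deg(0)=3, deg(1)=3, deg(2)=1, deg(3)=4, deg(4)=4, deg(5)=1.
Sorted degree sequence of G2: [4, 4, 3, 3, 1, 1].
The (sorted) degree sequence is an isomorphism invariant, so since G1 and G2 have different degree sequences they cannot be isomorphic.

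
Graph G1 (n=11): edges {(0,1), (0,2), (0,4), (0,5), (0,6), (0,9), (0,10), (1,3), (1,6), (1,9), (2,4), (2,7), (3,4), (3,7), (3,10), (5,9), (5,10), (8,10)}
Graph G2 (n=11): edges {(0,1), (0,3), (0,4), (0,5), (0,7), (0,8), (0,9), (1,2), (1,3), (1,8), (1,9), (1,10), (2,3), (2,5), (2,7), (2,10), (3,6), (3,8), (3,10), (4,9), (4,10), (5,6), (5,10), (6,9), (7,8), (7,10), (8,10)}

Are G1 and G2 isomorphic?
No, not isomorphic

The graphs are NOT isomorphic.

Counting triangles (3-cliques): G1 has 5, G2 has 16.
Triangle count is an isomorphism invariant, so differing triangle counts rule out isomorphism.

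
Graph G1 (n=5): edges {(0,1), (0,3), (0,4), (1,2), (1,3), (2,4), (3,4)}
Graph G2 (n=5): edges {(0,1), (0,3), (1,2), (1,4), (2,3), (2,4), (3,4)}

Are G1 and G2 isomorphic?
Yes, isomorphic

The graphs are isomorphic.
One valid mapping φ: V(G1) → V(G2): 0→2, 1→1, 2→0, 3→4, 4→3

Verify φ preserves adjacency — for each edge of G1, its image is an edge of G2:
  (0,1) → (φ(0),φ(1)) = (1,2) ∈ E(G2) ✓
  (0,3) → (φ(0),φ(3)) = (2,4) ∈ E(G2) ✓
  (0,4) → (φ(0),φ(4)) = (2,3) ∈ E(G2) ✓
  (1,2) → (φ(1),φ(2)) = (0,1) ∈ E(G2) ✓
  (1,3) → (φ(1),φ(3)) = (1,4) ∈ E(G2) ✓
  (2,4) → (φ(2),φ(4)) = (0,3) ∈ E(G2) ✓
  (3,4) → (φ(3),φ(4)) = (3,4) ∈ E(G2) ✓
All 7 edges of G1 map to edges of G2, and |E(G1)| = |E(G2)| = 7, so φ is a bijection on edges as well as vertices. Hence G1 ≅ G2.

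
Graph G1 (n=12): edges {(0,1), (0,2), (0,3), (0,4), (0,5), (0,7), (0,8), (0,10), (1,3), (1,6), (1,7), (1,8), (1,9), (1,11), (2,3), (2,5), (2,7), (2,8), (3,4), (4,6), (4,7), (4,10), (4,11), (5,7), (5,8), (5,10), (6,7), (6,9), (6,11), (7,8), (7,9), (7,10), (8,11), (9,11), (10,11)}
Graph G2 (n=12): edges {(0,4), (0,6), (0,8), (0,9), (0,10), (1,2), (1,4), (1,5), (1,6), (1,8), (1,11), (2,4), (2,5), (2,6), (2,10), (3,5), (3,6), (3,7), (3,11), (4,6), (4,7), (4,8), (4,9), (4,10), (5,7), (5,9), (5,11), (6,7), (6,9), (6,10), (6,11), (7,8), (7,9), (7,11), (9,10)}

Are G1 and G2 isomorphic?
Yes, isomorphic

The graphs are isomorphic.
One valid mapping φ: V(G1) → V(G2): 0→4, 1→7, 2→0, 3→8, 4→1, 5→10, 6→11, 7→6, 8→9, 9→3, 10→2, 11→5

Verify φ preserves adjacency — for each edge of G1, its image is an edge of G2:
  (0,1) → (φ(0),φ(1)) = (4,7) ∈ E(G2) ✓
  (0,2) → (φ(0),φ(2)) = (0,4) ∈ E(G2) ✓
  (0,3) → (φ(0),φ(3)) = (4,8) ∈ E(G2) ✓
  (0,4) → (φ(0),φ(4)) = (1,4) ∈ E(G2) ✓
  (0,5) → (φ(0),φ(5)) = (4,10) ∈ E(G2) ✓
  (0,7) → (φ(0),φ(7)) = (4,6) ∈ E(G2) ✓
  (0,8) → (φ(0),φ(8)) = (4,9) ∈ E(G2) ✓
  (0,10) → (φ(0),φ(10)) = (2,4) ∈ E(G2) ✓
  (1,3) → (φ(1),φ(3)) = (7,8) ∈ E(G2) ✓
  (1,6) → (φ(1),φ(6)) = (7,11) ∈ E(G2) ✓
  (1,7) → (φ(1),φ(7)) = (6,7) ∈ E(G2) ✓
  (1,8) → (φ(1),φ(8)) = (7,9) ∈ E(G2) ✓
  (1,9) → (φ(1),φ(9)) = (3,7) ∈ E(G2) ✓
  (1,11) → (φ(1),φ(11)) = (5,7) ∈ E(G2) ✓
  (2,3) → (φ(2),φ(3)) = (0,8) ∈ E(G2) ✓
  (2,5) → (φ(2),φ(5)) = (0,10) ∈ E(G2) ✓
  (2,7) → (φ(2),φ(7)) = (0,6) ∈ E(G2) ✓
  (2,8) → (φ(2),φ(8)) = (0,9) ∈ E(G2) ✓
  (3,4) → (φ(3),φ(4)) = (1,8) ∈ E(G2) ✓
  (4,6) → (φ(4),φ(6)) = (1,11) ∈ E(G2) ✓
  (4,7) → (φ(4),φ(7)) = (1,6) ∈ E(G2) ✓
  (4,10) → (φ(4),φ(10)) = (1,2) ∈ E(G2) ✓
  (4,11) → (φ(4),φ(11)) = (1,5) ∈ E(G2) ✓
  (5,7) → (φ(5),φ(7)) = (6,10) ∈ E(G2) ✓
  (5,8) → (φ(5),φ(8)) = (9,10) ∈ E(G2) ✓
  (5,10) → (φ(5),φ(10)) = (2,10) ∈ E(G2) ✓
  (6,7) → (φ(6),φ(7)) = (6,11) ∈ E(G2) ✓
  (6,9) → (φ(6),φ(9)) = (3,11) ∈ E(G2) ✓
  (6,11) → (φ(6),φ(11)) = (5,11) ∈ E(G2) ✓
  (7,8) → (φ(7),φ(8)) = (6,9) ∈ E(G2) ✓
  (7,9) → (φ(7),φ(9)) = (3,6) ∈ E(G2) ✓
  (7,10) → (φ(7),φ(10)) = (2,6) ∈ E(G2) ✓
  (8,11) → (φ(8),φ(11)) = (5,9) ∈ E(G2) ✓
  (9,11) → (φ(9),φ(11)) = (3,5) ∈ E(G2) ✓
  (10,11) → (φ(10),φ(11)) = (2,5) ∈ E(G2) ✓
All 35 edges of G1 map to edges of G2, and |E(G1)| = |E(G2)| = 35, so φ is a bijection on edges as well as vertices. Hence G1 ≅ G2.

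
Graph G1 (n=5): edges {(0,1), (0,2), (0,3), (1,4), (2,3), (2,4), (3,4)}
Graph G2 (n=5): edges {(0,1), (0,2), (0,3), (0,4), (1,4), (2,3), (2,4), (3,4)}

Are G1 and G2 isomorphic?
No, not isomorphic

The graphs are NOT isomorphic.

Counting edges: G1 has 7 edge(s); G2 has 8 edge(s).
Edge count is an isomorphism invariant (a bijection on vertices induces a bijection on edges), so differing edge counts rule out isomorphism.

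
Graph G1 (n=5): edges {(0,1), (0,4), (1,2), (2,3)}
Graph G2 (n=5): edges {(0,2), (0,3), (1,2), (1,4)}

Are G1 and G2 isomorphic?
Yes, isomorphic

The graphs are isomorphic.
One valid mapping φ: V(G1) → V(G2): 0→1, 1→2, 2→0, 3→3, 4→4

Verify φ preserves adjacency — for each edge of G1, its image is an edge of G2:
  (0,1) → (φ(0),φ(1)) = (1,2) ∈ E(G2) ✓
  (0,4) → (φ(0),φ(4)) = (1,4) ∈ E(G2) ✓
  (1,2) → (φ(1),φ(2)) = (0,2) ∈ E(G2) ✓
  (2,3) → (φ(2),φ(3)) = (0,3) ∈ E(G2) ✓
All 4 edges of G1 map to edges of G2, and |E(G1)| = |E(G2)| = 4, so φ is a bijection on edges as well as vertices. Hence G1 ≅ G2.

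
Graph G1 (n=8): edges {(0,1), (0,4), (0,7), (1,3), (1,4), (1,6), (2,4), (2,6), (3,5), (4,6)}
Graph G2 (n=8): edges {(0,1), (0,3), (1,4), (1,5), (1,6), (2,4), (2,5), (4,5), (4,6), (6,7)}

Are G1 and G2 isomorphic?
Yes, isomorphic

The graphs are isomorphic.
One valid mapping φ: V(G1) → V(G2): 0→6, 1→1, 2→2, 3→0, 4→4, 5→3, 6→5, 7→7

Verify φ preserves adjacency — for each edge of G1, its image is an edge of G2:
  (0,1) → (φ(0),φ(1)) = (1,6) ∈ E(G2) ✓
  (0,4) → (φ(0),φ(4)) = (4,6) ∈ E(G2) ✓
  (0,7) → (φ(0),φ(7)) = (6,7) ∈ E(G2) ✓
  (1,3) → (φ(1),φ(3)) = (0,1) ∈ E(G2) ✓
  (1,4) → (φ(1),φ(4)) = (1,4) ∈ E(G2) ✓
  (1,6) → (φ(1),φ(6)) = (1,5) ∈ E(G2) ✓
  (2,4) → (φ(2),φ(4)) = (2,4) ∈ E(G2) ✓
  (2,6) → (φ(2),φ(6)) = (2,5) ∈ E(G2) ✓
  (3,5) → (φ(3),φ(5)) = (0,3) ∈ E(G2) ✓
  (4,6) → (φ(4),φ(6)) = (4,5) ∈ E(G2) ✓
All 10 edges of G1 map to edges of G2, and |E(G1)| = |E(G2)| = 10, so φ is a bijection on edges as well as vertices. Hence G1 ≅ G2.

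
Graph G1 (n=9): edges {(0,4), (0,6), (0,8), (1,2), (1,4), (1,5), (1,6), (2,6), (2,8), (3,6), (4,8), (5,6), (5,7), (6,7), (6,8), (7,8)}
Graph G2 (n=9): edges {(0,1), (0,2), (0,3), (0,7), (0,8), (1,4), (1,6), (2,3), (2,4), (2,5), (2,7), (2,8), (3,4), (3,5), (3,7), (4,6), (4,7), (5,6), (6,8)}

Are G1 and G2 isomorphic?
No, not isomorphic

The graphs are NOT isomorphic.

Counting triangles (3-cliques): G1 has 7, G2 has 10.
Triangle count is an isomorphism invariant, so differing triangle counts rule out isomorphism.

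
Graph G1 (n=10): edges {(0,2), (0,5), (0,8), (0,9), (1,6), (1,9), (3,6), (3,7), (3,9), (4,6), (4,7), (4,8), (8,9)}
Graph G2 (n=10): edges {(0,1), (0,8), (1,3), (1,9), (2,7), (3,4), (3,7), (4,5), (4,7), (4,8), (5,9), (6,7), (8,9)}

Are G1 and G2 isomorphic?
Yes, isomorphic

The graphs are isomorphic.
One valid mapping φ: V(G1) → V(G2): 0→7, 1→5, 2→2, 3→8, 4→1, 5→6, 6→9, 7→0, 8→3, 9→4

Verify φ preserves adjacency — for each edge of G1, its image is an edge of G2:
  (0,2) → (φ(0),φ(2)) = (2,7) ∈ E(G2) ✓
  (0,5) → (φ(0),φ(5)) = (6,7) ∈ E(G2) ✓
  (0,8) → (φ(0),φ(8)) = (3,7) ∈ E(G2) ✓
  (0,9) → (φ(0),φ(9)) = (4,7) ∈ E(G2) ✓
  (1,6) → (φ(1),φ(6)) = (5,9) ∈ E(G2) ✓
  (1,9) → (φ(1),φ(9)) = (4,5) ∈ E(G2) ✓
  (3,6) → (φ(3),φ(6)) = (8,9) ∈ E(G2) ✓
  (3,7) → (φ(3),φ(7)) = (0,8) ∈ E(G2) ✓
  (3,9) → (φ(3),φ(9)) = (4,8) ∈ E(G2) ✓
  (4,6) → (φ(4),φ(6)) = (1,9) ∈ E(G2) ✓
  (4,7) → (φ(4),φ(7)) = (0,1) ∈ E(G2) ✓
  (4,8) → (φ(4),φ(8)) = (1,3) ∈ E(G2) ✓
  (8,9) → (φ(8),φ(9)) = (3,4) ∈ E(G2) ✓
All 13 edges of G1 map to edges of G2, and |E(G1)| = |E(G2)| = 13, so φ is a bijection on edges as well as vertices. Hence G1 ≅ G2.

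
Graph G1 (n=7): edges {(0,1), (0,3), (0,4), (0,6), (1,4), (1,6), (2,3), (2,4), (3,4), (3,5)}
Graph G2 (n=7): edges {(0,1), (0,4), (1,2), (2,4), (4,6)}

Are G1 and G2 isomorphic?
No, not isomorphic

The graphs are NOT isomorphic.

Degrees in G1: deg(0)=4, deg(1)=3, deg(2)=2, deg(3)=4, deg(4)=4, deg(5)=1, deg(6)=2.
Sorted degree sequence of G1: [4, 4, 4, 3, 2, 2, 1].
Degrees in G2: deg(0)=2, deg(1)=2, deg(2)=2, deg(3)=0, deg(4)=3, deg(5)=0, deg(6)=1.
Sorted degree sequence of G2: [3, 2, 2, 2, 1, 0, 0].
The (sorted) degree sequence is an isomorphism invariant, so since G1 and G2 have different degree sequences they cannot be isomorphic.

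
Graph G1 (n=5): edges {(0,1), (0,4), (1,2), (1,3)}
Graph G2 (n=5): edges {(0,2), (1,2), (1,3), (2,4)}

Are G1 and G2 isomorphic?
Yes, isomorphic

The graphs are isomorphic.
One valid mapping φ: V(G1) → V(G2): 0→1, 1→2, 2→0, 3→4, 4→3

Verify φ preserves adjacency — for each edge of G1, its image is an edge of G2:
  (0,1) → (φ(0),φ(1)) = (1,2) ∈ E(G2) ✓
  (0,4) → (φ(0),φ(4)) = (1,3) ∈ E(G2) ✓
  (1,2) → (φ(1),φ(2)) = (0,2) ∈ E(G2) ✓
  (1,3) → (φ(1),φ(3)) = (2,4) ∈ E(G2) ✓
All 4 edges of G1 map to edges of G2, and |E(G1)| = |E(G2)| = 4, so φ is a bijection on edges as well as vertices. Hence G1 ≅ G2.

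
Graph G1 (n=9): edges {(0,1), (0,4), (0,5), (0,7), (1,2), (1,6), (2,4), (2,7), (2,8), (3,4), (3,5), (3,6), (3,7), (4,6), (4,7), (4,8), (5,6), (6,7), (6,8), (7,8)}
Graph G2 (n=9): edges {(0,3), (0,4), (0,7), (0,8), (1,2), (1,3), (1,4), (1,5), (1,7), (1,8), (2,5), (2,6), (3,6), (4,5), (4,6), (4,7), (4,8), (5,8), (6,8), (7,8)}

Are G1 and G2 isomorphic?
Yes, isomorphic

The graphs are isomorphic.
One valid mapping φ: V(G1) → V(G2): 0→6, 1→3, 2→0, 3→5, 4→4, 5→2, 6→1, 7→8, 8→7

Verify φ preserves adjacency — for each edge of G1, its image is an edge of G2:
  (0,1) → (φ(0),φ(1)) = (3,6) ∈ E(G2) ✓
  (0,4) → (φ(0),φ(4)) = (4,6) ∈ E(G2) ✓
  (0,5) → (φ(0),φ(5)) = (2,6) ∈ E(G2) ✓
  (0,7) → (φ(0),φ(7)) = (6,8) ∈ E(G2) ✓
  (1,2) → (φ(1),φ(2)) = (0,3) ∈ E(G2) ✓
  (1,6) → (φ(1),φ(6)) = (1,3) ∈ E(G2) ✓
  (2,4) → (φ(2),φ(4)) = (0,4) ∈ E(G2) ✓
  (2,7) → (φ(2),φ(7)) = (0,8) ∈ E(G2) ✓
  (2,8) → (φ(2),φ(8)) = (0,7) ∈ E(G2) ✓
  (3,4) → (φ(3),φ(4)) = (4,5) ∈ E(G2) ✓
  (3,5) → (φ(3),φ(5)) = (2,5) ∈ E(G2) ✓
  (3,6) → (φ(3),φ(6)) = (1,5) ∈ E(G2) ✓
  (3,7) → (φ(3),φ(7)) = (5,8) ∈ E(G2) ✓
  (4,6) → (φ(4),φ(6)) = (1,4) ∈ E(G2) ✓
  (4,7) → (φ(4),φ(7)) = (4,8) ∈ E(G2) ✓
  (4,8) → (φ(4),φ(8)) = (4,7) ∈ E(G2) ✓
  (5,6) → (φ(5),φ(6)) = (1,2) ∈ E(G2) ✓
  (6,7) → (φ(6),φ(7)) = (1,8) ∈ E(G2) ✓
  (6,8) → (φ(6),φ(8)) = (1,7) ∈ E(G2) ✓
  (7,8) → (φ(7),φ(8)) = (7,8) ∈ E(G2) ✓
All 20 edges of G1 map to edges of G2, and |E(G1)| = |E(G2)| = 20, so φ is a bijection on edges as well as vertices. Hence G1 ≅ G2.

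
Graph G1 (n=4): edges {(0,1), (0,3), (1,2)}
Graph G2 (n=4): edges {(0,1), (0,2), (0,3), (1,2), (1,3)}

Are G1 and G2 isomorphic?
No, not isomorphic

The graphs are NOT isomorphic.

Counting edges: G1 has 3 edge(s); G2 has 5 edge(s).
Edge count is an isomorphism invariant (a bijection on vertices induces a bijection on edges), so differing edge counts rule out isomorphism.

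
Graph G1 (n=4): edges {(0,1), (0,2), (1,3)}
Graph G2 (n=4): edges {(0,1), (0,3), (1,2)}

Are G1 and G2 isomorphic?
Yes, isomorphic

The graphs are isomorphic.
One valid mapping φ: V(G1) → V(G2): 0→1, 1→0, 2→2, 3→3

Verify φ preserves adjacency — for each edge of G1, its image is an edge of G2:
  (0,1) → (φ(0),φ(1)) = (0,1) ∈ E(G2) ✓
  (0,2) → (φ(0),φ(2)) = (1,2) ∈ E(G2) ✓
  (1,3) → (φ(1),φ(3)) = (0,3) ∈ E(G2) ✓
All 3 edges of G1 map to edges of G2, and |E(G1)| = |E(G2)| = 3, so φ is a bijection on edges as well as vertices. Hence G1 ≅ G2.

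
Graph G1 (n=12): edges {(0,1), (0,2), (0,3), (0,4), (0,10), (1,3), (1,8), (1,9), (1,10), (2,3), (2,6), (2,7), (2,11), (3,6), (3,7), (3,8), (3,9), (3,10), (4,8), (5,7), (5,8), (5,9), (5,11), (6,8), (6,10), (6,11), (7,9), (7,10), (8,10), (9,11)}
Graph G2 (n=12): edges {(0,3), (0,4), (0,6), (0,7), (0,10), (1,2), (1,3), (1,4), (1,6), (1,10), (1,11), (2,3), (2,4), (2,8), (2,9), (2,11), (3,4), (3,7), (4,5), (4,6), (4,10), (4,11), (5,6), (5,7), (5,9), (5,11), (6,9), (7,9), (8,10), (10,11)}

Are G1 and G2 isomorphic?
Yes, isomorphic

The graphs are isomorphic.
One valid mapping φ: V(G1) → V(G2): 0→10, 1→11, 2→0, 3→4, 4→8, 5→9, 6→3, 7→6, 8→2, 9→5, 10→1, 11→7

Verify φ preserves adjacency — for each edge of G1, its image is an edge of G2:
  (0,1) → (φ(0),φ(1)) = (10,11) ∈ E(G2) ✓
  (0,2) → (φ(0),φ(2)) = (0,10) ∈ E(G2) ✓
  (0,3) → (φ(0),φ(3)) = (4,10) ∈ E(G2) ✓
  (0,4) → (φ(0),φ(4)) = (8,10) ∈ E(G2) ✓
  (0,10) → (φ(0),φ(10)) = (1,10) ∈ E(G2) ✓
  (1,3) → (φ(1),φ(3)) = (4,11) ∈ E(G2) ✓
  (1,8) → (φ(1),φ(8)) = (2,11) ∈ E(G2) ✓
  (1,9) → (φ(1),φ(9)) = (5,11) ∈ E(G2) ✓
  (1,10) → (φ(1),φ(10)) = (1,11) ∈ E(G2) ✓
  (2,3) → (φ(2),φ(3)) = (0,4) ∈ E(G2) ✓
  (2,6) → (φ(2),φ(6)) = (0,3) ∈ E(G2) ✓
  (2,7) → (φ(2),φ(7)) = (0,6) ∈ E(G2) ✓
  (2,11) → (φ(2),φ(11)) = (0,7) ∈ E(G2) ✓
  (3,6) → (φ(3),φ(6)) = (3,4) ∈ E(G2) ✓
  (3,7) → (φ(3),φ(7)) = (4,6) ∈ E(G2) ✓
  (3,8) → (φ(3),φ(8)) = (2,4) ∈ E(G2) ✓
  (3,9) → (φ(3),φ(9)) = (4,5) ∈ E(G2) ✓
  (3,10) → (φ(3),φ(10)) = (1,4) ∈ E(G2) ✓
  (4,8) → (φ(4),φ(8)) = (2,8) ∈ E(G2) ✓
  (5,7) → (φ(5),φ(7)) = (6,9) ∈ E(G2) ✓
  (5,8) → (φ(5),φ(8)) = (2,9) ∈ E(G2) ✓
  (5,9) → (φ(5),φ(9)) = (5,9) ∈ E(G2) ✓
  (5,11) → (φ(5),φ(11)) = (7,9) ∈ E(G2) ✓
  (6,8) → (φ(6),φ(8)) = (2,3) ∈ E(G2) ✓
  (6,10) → (φ(6),φ(10)) = (1,3) ∈ E(G2) ✓
  (6,11) → (φ(6),φ(11)) = (3,7) ∈ E(G2) ✓
  (7,9) → (φ(7),φ(9)) = (5,6) ∈ E(G2) ✓
  (7,10) → (φ(7),φ(10)) = (1,6) ∈ E(G2) ✓
  (8,10) → (φ(8),φ(10)) = (1,2) ∈ E(G2) ✓
  (9,11) → (φ(9),φ(11)) = (5,7) ∈ E(G2) ✓
All 30 edges of G1 map to edges of G2, and |E(G1)| = |E(G2)| = 30, so φ is a bijection on edges as well as vertices. Hence G1 ≅ G2.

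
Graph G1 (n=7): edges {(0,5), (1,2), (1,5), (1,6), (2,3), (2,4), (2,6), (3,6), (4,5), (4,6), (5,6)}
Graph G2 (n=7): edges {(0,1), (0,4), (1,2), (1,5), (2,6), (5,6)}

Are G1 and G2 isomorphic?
No, not isomorphic

The graphs are NOT isomorphic.

Counting triangles (3-cliques): G1 has 5, G2 has 0.
Triangle count is an isomorphism invariant, so differing triangle counts rule out isomorphism.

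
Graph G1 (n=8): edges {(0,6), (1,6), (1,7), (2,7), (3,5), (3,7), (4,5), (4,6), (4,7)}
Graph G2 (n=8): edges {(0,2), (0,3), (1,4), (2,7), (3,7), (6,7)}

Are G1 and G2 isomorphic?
No, not isomorphic

The graphs are NOT isomorphic.

Connected components of G1: 1 component(s) with vertex sets [[0, 1, 2, 3, 4, 5, 6, 7]], sizes [8].
Connected components of G2: 3 component(s) with vertex sets [[5], [1, 4], [0, 2, 3, 6, 7]], sizes [1, 2, 5].
The number of connected components (and the multiset of component sizes) is an isomorphism invariant — an isomorphism maps each component of G1 bijectively onto a component of G2. Since G1 has 1 component(s) and G2 has 3, they cannot be isomorphic.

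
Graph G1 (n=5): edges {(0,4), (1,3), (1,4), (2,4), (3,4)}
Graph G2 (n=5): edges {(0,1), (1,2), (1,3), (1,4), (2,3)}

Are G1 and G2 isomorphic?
Yes, isomorphic

The graphs are isomorphic.
One valid mapping φ: V(G1) → V(G2): 0→4, 1→3, 2→0, 3→2, 4→1

Verify φ preserves adjacency — for each edge of G1, its image is an edge of G2:
  (0,4) → (φ(0),φ(4)) = (1,4) ∈ E(G2) ✓
  (1,3) → (φ(1),φ(3)) = (2,3) ∈ E(G2) ✓
  (1,4) → (φ(1),φ(4)) = (1,3) ∈ E(G2) ✓
  (2,4) → (φ(2),φ(4)) = (0,1) ∈ E(G2) ✓
  (3,4) → (φ(3),φ(4)) = (1,2) ∈ E(G2) ✓
All 5 edges of G1 map to edges of G2, and |E(G1)| = |E(G2)| = 5, so φ is a bijection on edges as well as vertices. Hence G1 ≅ G2.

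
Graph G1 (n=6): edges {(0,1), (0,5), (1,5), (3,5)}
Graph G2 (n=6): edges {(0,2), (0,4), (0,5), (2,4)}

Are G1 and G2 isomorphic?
Yes, isomorphic

The graphs are isomorphic.
One valid mapping φ: V(G1) → V(G2): 0→4, 1→2, 2→1, 3→5, 4→3, 5→0

Verify φ preserves adjacency — for each edge of G1, its image is an edge of G2:
  (0,1) → (φ(0),φ(1)) = (2,4) ∈ E(G2) ✓
  (0,5) → (φ(0),φ(5)) = (0,4) ∈ E(G2) ✓
  (1,5) → (φ(1),φ(5)) = (0,2) ∈ E(G2) ✓
  (3,5) → (φ(3),φ(5)) = (0,5) ∈ E(G2) ✓
All 4 edges of G1 map to edges of G2, and |E(G1)| = |E(G2)| = 4, so φ is a bijection on edges as well as vertices. Hence G1 ≅ G2.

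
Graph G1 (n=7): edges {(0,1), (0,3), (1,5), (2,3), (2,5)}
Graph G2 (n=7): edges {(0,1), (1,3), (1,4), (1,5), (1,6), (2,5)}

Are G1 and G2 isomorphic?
No, not isomorphic

The graphs are NOT isomorphic.

Connected components of G1: 3 component(s) with vertex sets [[4], [6], [0, 1, 2, 3, 5]], sizes [1, 1, 5].
Connected components of G2: 1 component(s) with vertex sets [[0, 1, 2, 3, 4, 5, 6]], sizes [7].
The number of connected components (and the multiset of component sizes) is an isomorphism invariant — an isomorphism maps each component of G1 bijectively onto a component of G2. Since G1 has 3 component(s) and G2 has 1, they cannot be isomorphic.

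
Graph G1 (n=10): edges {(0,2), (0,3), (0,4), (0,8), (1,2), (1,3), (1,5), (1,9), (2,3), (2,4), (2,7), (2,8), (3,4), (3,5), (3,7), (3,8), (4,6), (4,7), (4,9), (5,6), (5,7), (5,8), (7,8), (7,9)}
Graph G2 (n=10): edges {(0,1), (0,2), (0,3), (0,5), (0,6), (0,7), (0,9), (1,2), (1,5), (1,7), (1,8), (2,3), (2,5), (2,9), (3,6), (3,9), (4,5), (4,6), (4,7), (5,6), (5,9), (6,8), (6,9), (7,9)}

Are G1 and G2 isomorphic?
Yes, isomorphic

The graphs are isomorphic.
One valid mapping φ: V(G1) → V(G2): 0→3, 1→7, 2→9, 3→0, 4→6, 5→1, 6→8, 7→5, 8→2, 9→4

Verify φ preserves adjacency — for each edge of G1, its image is an edge of G2:
  (0,2) → (φ(0),φ(2)) = (3,9) ∈ E(G2) ✓
  (0,3) → (φ(0),φ(3)) = (0,3) ∈ E(G2) ✓
  (0,4) → (φ(0),φ(4)) = (3,6) ∈ E(G2) ✓
  (0,8) → (φ(0),φ(8)) = (2,3) ∈ E(G2) ✓
  (1,2) → (φ(1),φ(2)) = (7,9) ∈ E(G2) ✓
  (1,3) → (φ(1),φ(3)) = (0,7) ∈ E(G2) ✓
  (1,5) → (φ(1),φ(5)) = (1,7) ∈ E(G2) ✓
  (1,9) → (φ(1),φ(9)) = (4,7) ∈ E(G2) ✓
  (2,3) → (φ(2),φ(3)) = (0,9) ∈ E(G2) ✓
  (2,4) → (φ(2),φ(4)) = (6,9) ∈ E(G2) ✓
  (2,7) → (φ(2),φ(7)) = (5,9) ∈ E(G2) ✓
  (2,8) → (φ(2),φ(8)) = (2,9) ∈ E(G2) ✓
  (3,4) → (φ(3),φ(4)) = (0,6) ∈ E(G2) ✓
  (3,5) → (φ(3),φ(5)) = (0,1) ∈ E(G2) ✓
  (3,7) → (φ(3),φ(7)) = (0,5) ∈ E(G2) ✓
  (3,8) → (φ(3),φ(8)) = (0,2) ∈ E(G2) ✓
  (4,6) → (φ(4),φ(6)) = (6,8) ∈ E(G2) ✓
  (4,7) → (φ(4),φ(7)) = (5,6) ∈ E(G2) ✓
  (4,9) → (φ(4),φ(9)) = (4,6) ∈ E(G2) ✓
  (5,6) → (φ(5),φ(6)) = (1,8) ∈ E(G2) ✓
  (5,7) → (φ(5),φ(7)) = (1,5) ∈ E(G2) ✓
  (5,8) → (φ(5),φ(8)) = (1,2) ∈ E(G2) ✓
  (7,8) → (φ(7),φ(8)) = (2,5) ∈ E(G2) ✓
  (7,9) → (φ(7),φ(9)) = (4,5) ∈ E(G2) ✓
All 24 edges of G1 map to edges of G2, and |E(G1)| = |E(G2)| = 24, so φ is a bijection on edges as well as vertices. Hence G1 ≅ G2.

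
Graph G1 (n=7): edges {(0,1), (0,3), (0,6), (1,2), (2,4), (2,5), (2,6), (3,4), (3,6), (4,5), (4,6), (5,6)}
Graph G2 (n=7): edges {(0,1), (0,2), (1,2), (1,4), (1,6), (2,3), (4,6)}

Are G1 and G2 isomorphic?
No, not isomorphic

The graphs are NOT isomorphic.

Connected components of G1: 1 component(s) with vertex sets [[0, 1, 2, 3, 4, 5, 6]], sizes [7].
Connected components of G2: 2 component(s) with vertex sets [[5], [0, 1, 2, 3, 4, 6]], sizes [1, 6].
The number of connected components (and the multiset of component sizes) is an isomorphism invariant — an isomorphism maps each component of G1 bijectively onto a component of G2. Since G1 has 1 component(s) and G2 has 2, they cannot be isomorphic.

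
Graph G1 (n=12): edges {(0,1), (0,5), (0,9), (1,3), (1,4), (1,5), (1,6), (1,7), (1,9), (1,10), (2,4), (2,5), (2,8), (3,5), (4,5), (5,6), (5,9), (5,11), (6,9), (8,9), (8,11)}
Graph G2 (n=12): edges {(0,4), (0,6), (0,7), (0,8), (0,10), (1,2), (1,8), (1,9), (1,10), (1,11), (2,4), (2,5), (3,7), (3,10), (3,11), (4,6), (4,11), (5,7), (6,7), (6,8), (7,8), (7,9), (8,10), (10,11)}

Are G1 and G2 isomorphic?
No, not isomorphic

The graphs are NOT isomorphic.

Counting triangles (3-cliques): G1 has 10, G2 has 9.
Triangle count is an isomorphism invariant, so differing triangle counts rule out isomorphism.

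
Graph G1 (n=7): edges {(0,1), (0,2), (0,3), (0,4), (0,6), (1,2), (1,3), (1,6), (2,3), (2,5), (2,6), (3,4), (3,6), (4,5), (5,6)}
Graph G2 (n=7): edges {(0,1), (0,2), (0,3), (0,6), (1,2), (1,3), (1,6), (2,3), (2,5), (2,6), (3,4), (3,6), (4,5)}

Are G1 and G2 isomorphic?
No, not isomorphic

The graphs are NOT isomorphic.

Counting edges: G1 has 15 edge(s); G2 has 13 edge(s).
Edge count is an isomorphism invariant (a bijection on vertices induces a bijection on edges), so differing edge counts rule out isomorphism.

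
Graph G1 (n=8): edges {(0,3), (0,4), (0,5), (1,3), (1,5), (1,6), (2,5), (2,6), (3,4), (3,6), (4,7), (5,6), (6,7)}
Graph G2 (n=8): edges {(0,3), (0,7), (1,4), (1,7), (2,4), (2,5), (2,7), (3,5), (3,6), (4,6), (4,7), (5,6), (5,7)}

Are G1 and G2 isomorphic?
Yes, isomorphic

The graphs are isomorphic.
One valid mapping φ: V(G1) → V(G2): 0→6, 1→2, 2→1, 3→5, 4→3, 5→4, 6→7, 7→0

Verify φ preserves adjacency — for each edge of G1, its image is an edge of G2:
  (0,3) → (φ(0),φ(3)) = (5,6) ∈ E(G2) ✓
  (0,4) → (φ(0),φ(4)) = (3,6) ∈ E(G2) ✓
  (0,5) → (φ(0),φ(5)) = (4,6) ∈ E(G2) ✓
  (1,3) → (φ(1),φ(3)) = (2,5) ∈ E(G2) ✓
  (1,5) → (φ(1),φ(5)) = (2,4) ∈ E(G2) ✓
  (1,6) → (φ(1),φ(6)) = (2,7) ∈ E(G2) ✓
  (2,5) → (φ(2),φ(5)) = (1,4) ∈ E(G2) ✓
  (2,6) → (φ(2),φ(6)) = (1,7) ∈ E(G2) ✓
  (3,4) → (φ(3),φ(4)) = (3,5) ∈ E(G2) ✓
  (3,6) → (φ(3),φ(6)) = (5,7) ∈ E(G2) ✓
  (4,7) → (φ(4),φ(7)) = (0,3) ∈ E(G2) ✓
  (5,6) → (φ(5),φ(6)) = (4,7) ∈ E(G2) ✓
  (6,7) → (φ(6),φ(7)) = (0,7) ∈ E(G2) ✓
All 13 edges of G1 map to edges of G2, and |E(G1)| = |E(G2)| = 13, so φ is a bijection on edges as well as vertices. Hence G1 ≅ G2.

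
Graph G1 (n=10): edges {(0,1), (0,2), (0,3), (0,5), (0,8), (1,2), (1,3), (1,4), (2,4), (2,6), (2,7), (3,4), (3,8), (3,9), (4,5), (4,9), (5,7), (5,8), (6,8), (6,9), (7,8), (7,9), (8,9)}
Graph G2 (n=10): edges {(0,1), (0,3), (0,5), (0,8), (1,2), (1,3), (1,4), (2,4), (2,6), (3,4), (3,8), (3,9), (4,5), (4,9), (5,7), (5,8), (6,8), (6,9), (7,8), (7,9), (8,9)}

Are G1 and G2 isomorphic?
No, not isomorphic

The graphs are NOT isomorphic.

Counting edges: G1 has 23 edge(s); G2 has 21 edge(s).
Edge count is an isomorphism invariant (a bijection on vertices induces a bijection on edges), so differing edge counts rule out isomorphism.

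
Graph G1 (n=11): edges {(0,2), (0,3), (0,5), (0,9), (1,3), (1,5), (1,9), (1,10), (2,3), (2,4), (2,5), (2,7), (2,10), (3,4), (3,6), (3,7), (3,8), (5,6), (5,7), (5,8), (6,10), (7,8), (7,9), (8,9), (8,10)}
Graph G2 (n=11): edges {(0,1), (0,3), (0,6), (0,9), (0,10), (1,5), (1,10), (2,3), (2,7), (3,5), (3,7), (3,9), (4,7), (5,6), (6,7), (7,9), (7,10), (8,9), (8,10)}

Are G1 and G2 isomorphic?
No, not isomorphic

The graphs are NOT isomorphic.

Degrees in G1: deg(0)=4, deg(1)=4, deg(2)=6, deg(3)=7, deg(4)=2, deg(5)=6, deg(6)=3, deg(7)=5, deg(8)=5, deg(9)=4, deg(10)=4.
Sorted degree sequence of G1: [7, 6, 6, 5, 5, 4, 4, 4, 4, 3, 2].
Degrees in G2: deg(0)=5, deg(1)=3, deg(2)=2, deg(3)=5, deg(4)=1, deg(5)=3, deg(6)=3, deg(7)=6, deg(8)=2, deg(9)=4, deg(10)=4.
Sorted degree sequence of G2: [6, 5, 5, 4, 4, 3, 3, 3, 2, 2, 1].
The (sorted) degree sequence is an isomorphism invariant, so since G1 and G2 have different degree sequences they cannot be isomorphic.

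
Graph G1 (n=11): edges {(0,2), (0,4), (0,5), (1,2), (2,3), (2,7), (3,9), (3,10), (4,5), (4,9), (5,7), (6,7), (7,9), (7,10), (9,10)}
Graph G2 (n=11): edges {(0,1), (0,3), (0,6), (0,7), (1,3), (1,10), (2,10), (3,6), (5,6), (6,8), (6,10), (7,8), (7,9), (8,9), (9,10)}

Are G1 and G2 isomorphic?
Yes, isomorphic

The graphs are isomorphic.
One valid mapping φ: V(G1) → V(G2): 0→9, 1→2, 2→10, 3→1, 4→7, 5→8, 6→5, 7→6, 8→4, 9→0, 10→3

Verify φ preserves adjacency — for each edge of G1, its image is an edge of G2:
  (0,2) → (φ(0),φ(2)) = (9,10) ∈ E(G2) ✓
  (0,4) → (φ(0),φ(4)) = (7,9) ∈ E(G2) ✓
  (0,5) → (φ(0),φ(5)) = (8,9) ∈ E(G2) ✓
  (1,2) → (φ(1),φ(2)) = (2,10) ∈ E(G2) ✓
  (2,3) → (φ(2),φ(3)) = (1,10) ∈ E(G2) ✓
  (2,7) → (φ(2),φ(7)) = (6,10) ∈ E(G2) ✓
  (3,9) → (φ(3),φ(9)) = (0,1) ∈ E(G2) ✓
  (3,10) → (φ(3),φ(10)) = (1,3) ∈ E(G2) ✓
  (4,5) → (φ(4),φ(5)) = (7,8) ∈ E(G2) ✓
  (4,9) → (φ(4),φ(9)) = (0,7) ∈ E(G2) ✓
  (5,7) → (φ(5),φ(7)) = (6,8) ∈ E(G2) ✓
  (6,7) → (φ(6),φ(7)) = (5,6) ∈ E(G2) ✓
  (7,9) → (φ(7),φ(9)) = (0,6) ∈ E(G2) ✓
  (7,10) → (φ(7),φ(10)) = (3,6) ∈ E(G2) ✓
  (9,10) → (φ(9),φ(10)) = (0,3) ∈ E(G2) ✓
All 15 edges of G1 map to edges of G2, and |E(G1)| = |E(G2)| = 15, so φ is a bijection on edges as well as vertices. Hence G1 ≅ G2.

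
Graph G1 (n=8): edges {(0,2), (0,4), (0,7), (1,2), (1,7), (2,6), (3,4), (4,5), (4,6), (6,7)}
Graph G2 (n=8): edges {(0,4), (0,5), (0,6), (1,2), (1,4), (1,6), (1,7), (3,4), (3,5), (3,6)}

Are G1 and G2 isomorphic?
Yes, isomorphic

The graphs are isomorphic.
One valid mapping φ: V(G1) → V(G2): 0→6, 1→5, 2→0, 3→2, 4→1, 5→7, 6→4, 7→3

Verify φ preserves adjacency — for each edge of G1, its image is an edge of G2:
  (0,2) → (φ(0),φ(2)) = (0,6) ∈ E(G2) ✓
  (0,4) → (φ(0),φ(4)) = (1,6) ∈ E(G2) ✓
  (0,7) → (φ(0),φ(7)) = (3,6) ∈ E(G2) ✓
  (1,2) → (φ(1),φ(2)) = (0,5) ∈ E(G2) ✓
  (1,7) → (φ(1),φ(7)) = (3,5) ∈ E(G2) ✓
  (2,6) → (φ(2),φ(6)) = (0,4) ∈ E(G2) ✓
  (3,4) → (φ(3),φ(4)) = (1,2) ∈ E(G2) ✓
  (4,5) → (φ(4),φ(5)) = (1,7) ∈ E(G2) ✓
  (4,6) → (φ(4),φ(6)) = (1,4) ∈ E(G2) ✓
  (6,7) → (φ(6),φ(7)) = (3,4) ∈ E(G2) ✓
All 10 edges of G1 map to edges of G2, and |E(G1)| = |E(G2)| = 10, so φ is a bijection on edges as well as vertices. Hence G1 ≅ G2.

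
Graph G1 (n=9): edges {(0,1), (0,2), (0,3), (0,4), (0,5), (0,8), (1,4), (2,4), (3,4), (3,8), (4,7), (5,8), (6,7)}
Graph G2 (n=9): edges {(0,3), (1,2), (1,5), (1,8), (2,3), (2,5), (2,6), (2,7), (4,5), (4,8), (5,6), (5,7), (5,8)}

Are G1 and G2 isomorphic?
Yes, isomorphic

The graphs are isomorphic.
One valid mapping φ: V(G1) → V(G2): 0→5, 1→6, 2→7, 3→1, 4→2, 5→4, 6→0, 7→3, 8→8

Verify φ preserves adjacency — for each edge of G1, its image is an edge of G2:
  (0,1) → (φ(0),φ(1)) = (5,6) ∈ E(G2) ✓
  (0,2) → (φ(0),φ(2)) = (5,7) ∈ E(G2) ✓
  (0,3) → (φ(0),φ(3)) = (1,5) ∈ E(G2) ✓
  (0,4) → (φ(0),φ(4)) = (2,5) ∈ E(G2) ✓
  (0,5) → (φ(0),φ(5)) = (4,5) ∈ E(G2) ✓
  (0,8) → (φ(0),φ(8)) = (5,8) ∈ E(G2) ✓
  (1,4) → (φ(1),φ(4)) = (2,6) ∈ E(G2) ✓
  (2,4) → (φ(2),φ(4)) = (2,7) ∈ E(G2) ✓
  (3,4) → (φ(3),φ(4)) = (1,2) ∈ E(G2) ✓
  (3,8) → (φ(3),φ(8)) = (1,8) ∈ E(G2) ✓
  (4,7) → (φ(4),φ(7)) = (2,3) ∈ E(G2) ✓
  (5,8) → (φ(5),φ(8)) = (4,8) ∈ E(G2) ✓
  (6,7) → (φ(6),φ(7)) = (0,3) ∈ E(G2) ✓
All 13 edges of G1 map to edges of G2, and |E(G1)| = |E(G2)| = 13, so φ is a bijection on edges as well as vertices. Hence G1 ≅ G2.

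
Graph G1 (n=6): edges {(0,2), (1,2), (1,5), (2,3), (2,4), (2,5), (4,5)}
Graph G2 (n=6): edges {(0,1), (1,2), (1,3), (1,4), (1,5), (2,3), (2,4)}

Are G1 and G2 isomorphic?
Yes, isomorphic

The graphs are isomorphic.
One valid mapping φ: V(G1) → V(G2): 0→0, 1→3, 2→1, 3→5, 4→4, 5→2

Verify φ preserves adjacency — for each edge of G1, its image is an edge of G2:
  (0,2) → (φ(0),φ(2)) = (0,1) ∈ E(G2) ✓
  (1,2) → (φ(1),φ(2)) = (1,3) ∈ E(G2) ✓
  (1,5) → (φ(1),φ(5)) = (2,3) ∈ E(G2) ✓
  (2,3) → (φ(2),φ(3)) = (1,5) ∈ E(G2) ✓
  (2,4) → (φ(2),φ(4)) = (1,4) ∈ E(G2) ✓
  (2,5) → (φ(2),φ(5)) = (1,2) ∈ E(G2) ✓
  (4,5) → (φ(4),φ(5)) = (2,4) ∈ E(G2) ✓
All 7 edges of G1 map to edges of G2, and |E(G1)| = |E(G2)| = 7, so φ is a bijection on edges as well as vertices. Hence G1 ≅ G2.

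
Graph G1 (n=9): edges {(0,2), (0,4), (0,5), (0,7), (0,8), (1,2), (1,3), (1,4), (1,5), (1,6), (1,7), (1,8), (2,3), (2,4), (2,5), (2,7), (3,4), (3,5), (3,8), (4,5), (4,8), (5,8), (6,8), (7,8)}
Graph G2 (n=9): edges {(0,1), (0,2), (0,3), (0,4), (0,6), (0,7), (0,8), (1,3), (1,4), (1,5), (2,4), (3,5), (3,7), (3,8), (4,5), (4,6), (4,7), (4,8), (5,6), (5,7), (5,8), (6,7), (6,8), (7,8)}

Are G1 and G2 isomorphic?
Yes, isomorphic

The graphs are isomorphic.
One valid mapping φ: V(G1) → V(G2): 0→3, 1→4, 2→5, 3→6, 4→8, 5→7, 6→2, 7→1, 8→0

Verify φ preserves adjacency — for each edge of G1, its image is an edge of G2:
  (0,2) → (φ(0),φ(2)) = (3,5) ∈ E(G2) ✓
  (0,4) → (φ(0),φ(4)) = (3,8) ∈ E(G2) ✓
  (0,5) → (φ(0),φ(5)) = (3,7) ∈ E(G2) ✓
  (0,7) → (φ(0),φ(7)) = (1,3) ∈ E(G2) ✓
  (0,8) → (φ(0),φ(8)) = (0,3) ∈ E(G2) ✓
  (1,2) → (φ(1),φ(2)) = (4,5) ∈ E(G2) ✓
  (1,3) → (φ(1),φ(3)) = (4,6) ∈ E(G2) ✓
  (1,4) → (φ(1),φ(4)) = (4,8) ∈ E(G2) ✓
  (1,5) → (φ(1),φ(5)) = (4,7) ∈ E(G2) ✓
  (1,6) → (φ(1),φ(6)) = (2,4) ∈ E(G2) ✓
  (1,7) → (φ(1),φ(7)) = (1,4) ∈ E(G2) ✓
  (1,8) → (φ(1),φ(8)) = (0,4) ∈ E(G2) ✓
  (2,3) → (φ(2),φ(3)) = (5,6) ∈ E(G2) ✓
  (2,4) → (φ(2),φ(4)) = (5,8) ∈ E(G2) ✓
  (2,5) → (φ(2),φ(5)) = (5,7) ∈ E(G2) ✓
  (2,7) → (φ(2),φ(7)) = (1,5) ∈ E(G2) ✓
  (3,4) → (φ(3),φ(4)) = (6,8) ∈ E(G2) ✓
  (3,5) → (φ(3),φ(5)) = (6,7) ∈ E(G2) ✓
  (3,8) → (φ(3),φ(8)) = (0,6) ∈ E(G2) ✓
  (4,5) → (φ(4),φ(5)) = (7,8) ∈ E(G2) ✓
  (4,8) → (φ(4),φ(8)) = (0,8) ∈ E(G2) ✓
  (5,8) → (φ(5),φ(8)) = (0,7) ∈ E(G2) ✓
  (6,8) → (φ(6),φ(8)) = (0,2) ∈ E(G2) ✓
  (7,8) → (φ(7),φ(8)) = (0,1) ∈ E(G2) ✓
All 24 edges of G1 map to edges of G2, and |E(G1)| = |E(G2)| = 24, so φ is a bijection on edges as well as vertices. Hence G1 ≅ G2.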